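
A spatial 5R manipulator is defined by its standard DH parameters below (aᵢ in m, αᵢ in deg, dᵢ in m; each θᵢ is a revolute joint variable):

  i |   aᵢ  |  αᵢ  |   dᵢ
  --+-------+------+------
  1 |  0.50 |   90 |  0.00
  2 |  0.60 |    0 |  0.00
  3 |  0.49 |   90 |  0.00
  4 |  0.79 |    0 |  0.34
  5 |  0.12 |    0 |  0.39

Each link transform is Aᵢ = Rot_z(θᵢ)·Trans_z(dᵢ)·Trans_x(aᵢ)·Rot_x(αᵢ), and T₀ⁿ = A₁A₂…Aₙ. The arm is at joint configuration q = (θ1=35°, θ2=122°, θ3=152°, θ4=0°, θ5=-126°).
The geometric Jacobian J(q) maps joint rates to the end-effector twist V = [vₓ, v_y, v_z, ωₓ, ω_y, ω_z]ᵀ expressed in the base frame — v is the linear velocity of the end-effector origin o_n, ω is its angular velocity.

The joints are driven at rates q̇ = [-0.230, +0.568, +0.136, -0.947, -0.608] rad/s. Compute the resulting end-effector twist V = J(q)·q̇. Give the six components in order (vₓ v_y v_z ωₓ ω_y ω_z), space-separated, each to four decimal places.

o_n = [-0.4340, -0.1854, -0.7486]
J₁: ẑ×o_n = [0.1854, -0.4340, 0.0000], ω = ẑ
J2: z=[0.5736, -0.8192, 0.0000] o=[0.4096, 0.2868, 0.0000] → [0.6132, 0.4294, -0.9618, 0.5736, -0.8192, 0.0000]
J3: z=[0.5736, -0.8192, 0.0000] o=[0.1491, 0.1044, 0.5088] → [1.0300, 0.7212, -0.6439, 0.5736, -0.8192, 0.0000]
J4: z=[-0.8172, -0.5722, -0.0698] o=[0.1771, 0.1240, 0.0200] → [0.4182, -0.5855, -0.0968, -0.8172, -0.5722, -0.0698]
J5: z=[-0.8172, -0.5722, -0.0698] o=[-0.0556, -0.0389, -0.7918] → [-0.0349, 0.0617, -0.0968, -0.8172, -0.5722, -0.0698]
V = J·q̇ = [0.0709, 0.9587, -0.4833, 1.6745, 0.3131, -0.1215]

0.0709 0.9587 -0.4833 1.6745 0.3131 -0.1215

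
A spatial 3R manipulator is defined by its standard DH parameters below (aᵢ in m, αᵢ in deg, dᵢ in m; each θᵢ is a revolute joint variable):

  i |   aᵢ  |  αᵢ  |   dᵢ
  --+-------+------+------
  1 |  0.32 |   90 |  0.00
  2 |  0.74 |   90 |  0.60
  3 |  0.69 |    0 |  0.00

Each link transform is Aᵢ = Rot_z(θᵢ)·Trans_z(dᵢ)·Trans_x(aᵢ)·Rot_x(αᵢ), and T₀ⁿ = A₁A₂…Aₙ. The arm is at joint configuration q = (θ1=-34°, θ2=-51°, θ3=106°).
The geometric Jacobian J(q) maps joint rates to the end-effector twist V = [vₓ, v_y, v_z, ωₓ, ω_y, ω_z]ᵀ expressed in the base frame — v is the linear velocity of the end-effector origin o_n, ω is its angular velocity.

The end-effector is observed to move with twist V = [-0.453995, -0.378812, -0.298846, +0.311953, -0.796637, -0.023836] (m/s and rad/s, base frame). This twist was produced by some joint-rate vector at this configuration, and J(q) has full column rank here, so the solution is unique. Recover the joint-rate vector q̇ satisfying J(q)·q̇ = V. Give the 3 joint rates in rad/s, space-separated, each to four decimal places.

-0.5940 0.4860 -0.9060

o_n = [-0.1543, -1.4197, -0.4273]
J₁: ẑ×o_n = [1.4197, -0.1543, 0.0000], ω = ẑ
J2: z=[-0.5592, -0.8290, 0.0000] o=[0.2653, -0.1789, 0.0000] → [0.3542, -0.2389, 0.3460, -0.5592, -0.8290, 0.0000]
J3: z=[-0.6443, 0.4346, -0.6293] o=[0.3159, -0.9368, -0.5751] → [-0.2397, 0.3911, 0.5155, -0.6443, 0.4346, -0.6293]
q̇ = J⁺·V = [-0.5940, 0.4860, -0.9060]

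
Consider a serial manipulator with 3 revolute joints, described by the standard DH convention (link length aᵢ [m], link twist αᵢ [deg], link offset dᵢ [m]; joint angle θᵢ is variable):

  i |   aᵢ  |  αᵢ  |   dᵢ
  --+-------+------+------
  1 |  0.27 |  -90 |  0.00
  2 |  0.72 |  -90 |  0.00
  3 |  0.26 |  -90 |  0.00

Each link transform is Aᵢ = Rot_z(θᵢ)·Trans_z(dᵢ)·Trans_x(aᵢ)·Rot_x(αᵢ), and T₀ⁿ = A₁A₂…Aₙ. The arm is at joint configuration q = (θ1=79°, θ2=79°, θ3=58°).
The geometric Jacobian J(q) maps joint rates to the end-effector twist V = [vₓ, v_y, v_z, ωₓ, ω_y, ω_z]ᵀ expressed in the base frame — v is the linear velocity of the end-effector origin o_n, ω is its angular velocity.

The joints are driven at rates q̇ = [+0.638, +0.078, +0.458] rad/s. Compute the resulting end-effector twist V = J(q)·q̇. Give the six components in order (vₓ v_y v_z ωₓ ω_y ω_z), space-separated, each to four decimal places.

-0.1990 0.0955 0.0864 -0.1624 -0.4264 0.5506

o_n = [0.2992, 0.3836, -0.8420]
J₁: ẑ×o_n = [-0.3836, 0.2992, 0.0000], ω = ẑ
J2: z=[-0.9816, 0.1908, 0.0000] o=[0.0515, 0.2650, 0.0000] → [-0.1607, -0.8265, -0.1637, -0.9816, 0.1908, 0.0000]
J3: z=[-0.1873, -0.9636, -0.1908] o=[0.0777, 0.3999, -0.7068] → [0.1272, -0.0676, 0.2164, -0.1873, -0.9636, -0.1908]
V = J·q̇ = [-0.1990, 0.0955, 0.0864, -0.1624, -0.4264, 0.5506]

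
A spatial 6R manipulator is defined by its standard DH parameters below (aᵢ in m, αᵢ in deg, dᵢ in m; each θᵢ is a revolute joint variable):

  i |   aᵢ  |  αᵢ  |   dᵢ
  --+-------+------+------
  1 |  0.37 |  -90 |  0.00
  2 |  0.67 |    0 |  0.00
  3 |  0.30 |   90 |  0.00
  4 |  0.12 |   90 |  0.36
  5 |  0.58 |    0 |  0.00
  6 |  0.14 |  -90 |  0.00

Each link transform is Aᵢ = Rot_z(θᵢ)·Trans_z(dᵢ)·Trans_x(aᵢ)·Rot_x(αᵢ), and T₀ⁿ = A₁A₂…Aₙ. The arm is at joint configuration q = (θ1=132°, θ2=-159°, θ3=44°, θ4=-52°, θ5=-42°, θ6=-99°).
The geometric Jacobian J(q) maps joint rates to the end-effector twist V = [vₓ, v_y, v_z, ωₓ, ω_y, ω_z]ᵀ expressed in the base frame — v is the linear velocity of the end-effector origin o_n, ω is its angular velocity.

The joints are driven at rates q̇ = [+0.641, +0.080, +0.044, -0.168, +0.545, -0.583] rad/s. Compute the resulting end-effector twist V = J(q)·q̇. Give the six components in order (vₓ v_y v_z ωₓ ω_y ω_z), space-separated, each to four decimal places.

0.2979 0.3582 0.0290 -0.2029 0.0051 0.7391

o_n = [0.5213, -0.0582, 0.8079]
J₁: ẑ×o_n = [0.0582, 0.5213, -0.0000], ω = ẑ
J2: z=[-0.7431, -0.6691, 0.0000] o=[-0.2476, 0.2750, 0.0000] → [-0.5406, 0.6004, 0.7620, -0.7431, -0.6691, 0.0000]
J3: z=[-0.7431, -0.6691, 0.0000] o=[0.1710, -0.1899, 0.2401] → [-0.3799, 0.4219, 0.1365, -0.7431, -0.6691, 0.0000]
J4: z=[0.6064, -0.6735, -0.4226] o=[0.2558, -0.2841, 0.5120] → [-0.1038, -0.2916, 0.3158, 0.6064, -0.6735, -0.4226]
J5: z=[0.2347, 0.6594, -0.7142] o=[0.5653, -0.4865, 0.4268] → [0.5572, -0.0580, 0.1295, 0.2347, 0.6594, -0.7142]
J6: z=[0.2347, 0.6594, -0.7142] o=[0.6574, -0.0812, 0.8313] → [0.0010, 0.1027, 0.0951, 0.2347, 0.6594, -0.7142]
V = J·q̇ = [0.2979, 0.3582, 0.0290, -0.2029, 0.0051, 0.7391]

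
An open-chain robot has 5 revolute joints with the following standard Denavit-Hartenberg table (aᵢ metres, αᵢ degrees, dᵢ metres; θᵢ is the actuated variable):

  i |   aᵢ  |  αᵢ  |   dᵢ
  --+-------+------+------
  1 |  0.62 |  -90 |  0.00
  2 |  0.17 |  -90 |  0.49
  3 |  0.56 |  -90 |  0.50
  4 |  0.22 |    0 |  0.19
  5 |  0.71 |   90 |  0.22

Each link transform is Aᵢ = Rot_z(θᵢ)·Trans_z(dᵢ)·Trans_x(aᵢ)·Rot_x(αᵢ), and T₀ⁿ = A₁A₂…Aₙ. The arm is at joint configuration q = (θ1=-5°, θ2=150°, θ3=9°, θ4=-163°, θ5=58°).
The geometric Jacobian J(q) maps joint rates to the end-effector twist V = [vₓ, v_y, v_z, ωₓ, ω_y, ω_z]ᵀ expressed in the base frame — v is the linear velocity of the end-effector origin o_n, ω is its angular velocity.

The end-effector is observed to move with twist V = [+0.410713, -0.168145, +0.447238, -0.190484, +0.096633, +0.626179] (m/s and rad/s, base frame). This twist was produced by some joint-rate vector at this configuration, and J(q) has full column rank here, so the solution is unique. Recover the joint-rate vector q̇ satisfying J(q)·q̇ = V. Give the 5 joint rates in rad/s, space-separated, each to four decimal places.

o_n = [-0.2325, 0.0797, 0.9478]
J₁: ẑ×o_n = [-0.0797, -0.2325, 0.0000], ω = ẑ
J2: z=[0.0872, 0.9962, 0.0000] o=[0.6176, -0.0540, 0.0000] → [0.9442, -0.0826, 0.8586, 0.0872, 0.9962, 0.0000]
J3: z=[-0.4981, 0.0436, 0.8660] o=[0.5137, 0.4469, -0.0850] → [0.3631, -0.1318, 0.2154, -0.4981, 0.0436, 0.8660]
J4: z=[0.0489, -0.9957, 0.0782] o=[-0.2202, 0.4232, 0.0715] → [-0.8457, -0.0438, -0.0291, 0.0489, -0.9957, 0.0782]
J5: z=[0.0489, -0.9957, 0.0782] o=[-0.0608, 0.2539, 0.2459] → [-0.6853, -0.0477, -0.1795, 0.0489, -0.9957, 0.0782]
q̇ = J⁺·V = [0.1390, 0.5340, 0.5210, -0.2720, 0.7320]

0.1390 0.5340 0.5210 -0.2720 0.7320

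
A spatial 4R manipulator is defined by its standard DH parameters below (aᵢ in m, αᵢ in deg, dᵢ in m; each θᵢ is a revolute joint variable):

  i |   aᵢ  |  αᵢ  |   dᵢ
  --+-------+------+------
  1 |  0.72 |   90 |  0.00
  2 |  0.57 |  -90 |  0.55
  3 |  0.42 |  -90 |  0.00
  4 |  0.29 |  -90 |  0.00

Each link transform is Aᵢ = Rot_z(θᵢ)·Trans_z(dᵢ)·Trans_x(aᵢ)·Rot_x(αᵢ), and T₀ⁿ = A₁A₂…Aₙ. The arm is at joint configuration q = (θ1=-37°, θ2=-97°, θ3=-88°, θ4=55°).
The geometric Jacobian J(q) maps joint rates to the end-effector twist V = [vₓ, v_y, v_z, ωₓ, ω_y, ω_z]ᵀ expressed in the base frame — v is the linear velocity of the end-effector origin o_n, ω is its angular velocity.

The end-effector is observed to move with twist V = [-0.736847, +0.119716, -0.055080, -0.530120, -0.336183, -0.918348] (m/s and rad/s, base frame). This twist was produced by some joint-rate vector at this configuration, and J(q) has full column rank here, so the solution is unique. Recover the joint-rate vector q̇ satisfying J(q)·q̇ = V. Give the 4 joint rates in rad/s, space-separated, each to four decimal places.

-0.8740 0.5900 -0.2140 0.0710

o_n = [-0.3544, -1.1553, -0.5571]
J₁: ẑ×o_n = [1.1553, -0.3544, 0.0000], ω = ẑ
J2: z=[-0.6018, -0.7986, 0.0000] o=[0.5750, -0.4333, 0.0000] → [0.4449, -0.3353, -0.3077, -0.6018, -0.7986, 0.0000]
J3: z=[0.7927, -0.5973, -0.1219] o=[0.1885, -0.8308, -0.5658] → [-0.0447, 0.0593, -0.5816, 0.7927, -0.5973, -0.1219]
J4: z=[-0.0763, 0.1012, -0.9919] o=[-0.0655, -1.1649, -0.5803] → [0.0118, 0.2884, 0.0285, -0.0763, 0.1012, -0.9919]
q̇ = J⁺·V = [-0.8740, 0.5900, -0.2140, 0.0710]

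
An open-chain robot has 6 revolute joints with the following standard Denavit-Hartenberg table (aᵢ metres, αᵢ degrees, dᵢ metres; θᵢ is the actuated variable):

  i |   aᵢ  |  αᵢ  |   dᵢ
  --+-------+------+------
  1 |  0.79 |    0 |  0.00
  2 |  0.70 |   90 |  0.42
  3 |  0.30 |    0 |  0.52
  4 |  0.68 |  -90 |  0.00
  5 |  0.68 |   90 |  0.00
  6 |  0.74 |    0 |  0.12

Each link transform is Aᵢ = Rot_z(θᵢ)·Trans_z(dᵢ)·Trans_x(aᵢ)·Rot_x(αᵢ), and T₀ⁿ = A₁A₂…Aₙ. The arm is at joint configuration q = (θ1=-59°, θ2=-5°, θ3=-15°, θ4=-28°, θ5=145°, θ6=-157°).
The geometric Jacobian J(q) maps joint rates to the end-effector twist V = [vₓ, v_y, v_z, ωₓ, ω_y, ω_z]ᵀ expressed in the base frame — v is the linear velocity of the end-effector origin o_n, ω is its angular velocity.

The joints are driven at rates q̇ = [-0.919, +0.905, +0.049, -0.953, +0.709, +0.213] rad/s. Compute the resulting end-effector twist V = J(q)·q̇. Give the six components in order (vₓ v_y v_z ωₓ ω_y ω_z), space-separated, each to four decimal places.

-0.9321 0.4118 -0.3278 1.2205 -0.0421 0.4212

o_n = [0.6151, -2.0676, -0.3805]
J₁: ẑ×o_n = [2.0676, 0.6151, -0.0000], ω = ẑ
J2: z=[0.0000, 0.0000, 1.0000] o=[0.4069, -0.6772, 0.0000] → [1.3904, 0.2082, -0.0000, 0.0000, 0.0000, 1.0000]
J3: z=[-0.8988, -0.4384, 0.0000] o=[0.7137, -1.3063, 0.4200] → [0.3509, -0.7195, 0.6409, -0.8988, -0.4384, 0.0000]
J4: z=[-0.8988, -0.4384, 0.0000] o=[0.3734, -1.7947, 0.3424] → [0.3169, -0.6497, 0.3512, -0.8988, -0.4384, 0.0000]
J5: z=[0.2990, -0.6130, 0.7314] o=[0.5914, -2.2417, -0.1214] → [0.0314, 0.0948, 0.0666, 0.2990, -0.6130, 0.7314]
J6: z=[0.9201, -0.0179, -0.3912] o=[0.7634, -1.7046, 0.2585] → [-0.1305, 0.6459, -0.3366, 0.9201, -0.0179, -0.3912]
V = J·q̇ = [-0.9321, 0.4118, -0.3278, 1.2205, -0.0421, 0.4212]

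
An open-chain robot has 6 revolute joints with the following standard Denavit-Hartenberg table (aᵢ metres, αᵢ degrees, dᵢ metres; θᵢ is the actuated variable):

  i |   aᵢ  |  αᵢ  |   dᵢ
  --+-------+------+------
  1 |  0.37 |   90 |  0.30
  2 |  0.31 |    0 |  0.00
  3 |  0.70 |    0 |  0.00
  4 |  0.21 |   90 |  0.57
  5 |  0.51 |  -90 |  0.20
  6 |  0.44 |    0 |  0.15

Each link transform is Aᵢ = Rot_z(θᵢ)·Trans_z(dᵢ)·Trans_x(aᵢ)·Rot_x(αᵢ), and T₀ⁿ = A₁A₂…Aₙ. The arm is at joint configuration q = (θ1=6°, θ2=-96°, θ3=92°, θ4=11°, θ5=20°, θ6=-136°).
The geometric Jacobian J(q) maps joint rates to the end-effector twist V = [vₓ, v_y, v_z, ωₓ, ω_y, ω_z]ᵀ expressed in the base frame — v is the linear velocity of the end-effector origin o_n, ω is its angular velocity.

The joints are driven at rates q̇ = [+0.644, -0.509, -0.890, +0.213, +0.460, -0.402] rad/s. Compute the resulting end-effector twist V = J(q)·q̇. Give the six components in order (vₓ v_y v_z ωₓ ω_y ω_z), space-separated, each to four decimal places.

o_n = [1.5089, -0.6228, -0.5175]
J₁: ẑ×o_n = [0.6228, 1.5089, -0.0000], ω = ẑ
J2: z=[0.1045, -0.9945, 0.0000] o=[0.3680, 0.0387, 0.3000] → [0.8130, 0.0855, 1.0655, 0.1045, -0.9945, 0.0000]
J3: z=[0.1045, -0.9945, 0.0000] o=[0.3357, 0.0353, -0.0083] → [0.5064, 0.0532, 1.0979, 0.1045, -0.9945, 0.0000]
J4: z=[0.1045, -0.9945, 0.0000] o=[1.0302, 0.1083, -0.0571] → [0.4579, 0.0481, 0.3996, 0.1045, -0.9945, 0.0000]
J5: z=[0.1212, 0.0127, -0.9925] o=[1.2971, -0.4368, -0.0315] → [-0.1908, -0.1513, -0.0252, 0.1212, 0.0127, -0.9925]
J6: z=[-0.2394, -0.9700, -0.0417] o=[1.8126, -0.5580, -0.1716] → [0.3328, -0.0701, -0.2791, -0.2394, -0.9700, -0.0417]
V = J·q̇ = [-0.5875, 0.8497, -1.3337, 0.0280, 1.5753, 0.2042]

-0.5875 0.8497 -1.3337 0.0280 1.5753 0.2042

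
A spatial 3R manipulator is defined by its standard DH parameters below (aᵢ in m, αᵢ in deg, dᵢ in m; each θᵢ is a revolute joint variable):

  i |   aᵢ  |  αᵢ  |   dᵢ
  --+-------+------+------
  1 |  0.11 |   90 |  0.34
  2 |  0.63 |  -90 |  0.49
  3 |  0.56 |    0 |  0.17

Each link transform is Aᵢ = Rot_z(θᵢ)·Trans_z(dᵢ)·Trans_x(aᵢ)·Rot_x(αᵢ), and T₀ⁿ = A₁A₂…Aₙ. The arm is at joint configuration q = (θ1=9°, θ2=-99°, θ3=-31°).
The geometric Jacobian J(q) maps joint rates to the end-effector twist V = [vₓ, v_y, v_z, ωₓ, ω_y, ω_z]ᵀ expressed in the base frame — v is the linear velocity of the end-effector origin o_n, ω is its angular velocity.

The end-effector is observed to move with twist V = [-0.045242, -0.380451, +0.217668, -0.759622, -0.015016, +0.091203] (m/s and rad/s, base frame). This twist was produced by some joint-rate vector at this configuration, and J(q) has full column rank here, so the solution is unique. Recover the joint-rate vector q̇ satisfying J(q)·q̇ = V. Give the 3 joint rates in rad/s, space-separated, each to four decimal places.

o_n = [0.2248, -0.7525, -0.7829]
J₁: ẑ×o_n = [0.7525, 0.2248, -0.0000], ω = ẑ
J2: z=[0.1564, -0.9877, 0.0000] o=[0.1086, 0.0172, 0.3400] → [1.1091, 0.1757, -0.0057, 0.1564, -0.9877, 0.0000]
J3: z=[0.9755, 0.1545, -0.1564] o=[0.0880, -0.4822, -0.2822] → [-0.1197, 0.4670, -0.2849, 0.9755, 0.1545, -0.1564]
q̇ = J⁺·V = [-0.0280, -0.1040, -0.7620]

-0.0280 -0.1040 -0.7620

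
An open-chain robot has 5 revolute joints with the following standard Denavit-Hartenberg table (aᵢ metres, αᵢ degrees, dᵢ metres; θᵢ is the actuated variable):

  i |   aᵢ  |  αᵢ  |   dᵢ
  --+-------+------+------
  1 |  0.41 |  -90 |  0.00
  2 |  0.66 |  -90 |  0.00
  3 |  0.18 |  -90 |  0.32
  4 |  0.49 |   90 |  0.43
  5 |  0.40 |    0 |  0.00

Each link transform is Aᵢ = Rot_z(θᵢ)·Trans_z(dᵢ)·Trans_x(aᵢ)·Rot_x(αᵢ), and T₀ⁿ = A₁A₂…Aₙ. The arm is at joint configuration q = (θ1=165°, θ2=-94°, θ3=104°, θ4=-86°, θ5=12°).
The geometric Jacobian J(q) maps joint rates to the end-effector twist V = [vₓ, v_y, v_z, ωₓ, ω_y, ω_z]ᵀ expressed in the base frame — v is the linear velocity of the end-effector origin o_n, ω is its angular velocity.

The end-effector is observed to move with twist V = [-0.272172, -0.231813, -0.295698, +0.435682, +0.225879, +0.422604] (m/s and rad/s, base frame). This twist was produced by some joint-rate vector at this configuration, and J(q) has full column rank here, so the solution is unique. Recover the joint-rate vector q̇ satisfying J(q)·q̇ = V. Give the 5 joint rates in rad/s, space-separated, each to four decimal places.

-0.0650 0.6880 -0.2670 -0.7430 -0.8670

o_n = [-1.5160, 0.5202, 0.1871]
J₁: ẑ×o_n = [-0.5202, -1.5160, 0.0000], ω = ẑ
J2: z=[-0.2588, -0.9659, 0.0000] o=[-0.3960, 0.1061, 0.0000] → [-0.1807, 0.0484, -1.1890, -0.2588, -0.9659, 0.0000]
J3: z=[-0.9636, 0.2582, 0.0698] o=[-0.3516, 0.0942, 0.6584] → [-0.1514, -0.5354, -0.1099, -0.9636, 0.2582, 0.0698]
J4: z=[-0.1280, -0.2162, -0.9679] o=[-0.6176, 0.3463, 0.6373] → [0.2657, 0.8119, -0.2164, -0.1280, -0.2162, -0.9679]
J5: z=[-0.3015, -0.9213, 0.2456] o=[-1.1356, 0.4117, 0.2469] → [0.0285, -0.1115, -0.3831, -0.3015, -0.9213, 0.2456]
q̇ = J⁺·V = [-0.0650, 0.6880, -0.2670, -0.7430, -0.8670]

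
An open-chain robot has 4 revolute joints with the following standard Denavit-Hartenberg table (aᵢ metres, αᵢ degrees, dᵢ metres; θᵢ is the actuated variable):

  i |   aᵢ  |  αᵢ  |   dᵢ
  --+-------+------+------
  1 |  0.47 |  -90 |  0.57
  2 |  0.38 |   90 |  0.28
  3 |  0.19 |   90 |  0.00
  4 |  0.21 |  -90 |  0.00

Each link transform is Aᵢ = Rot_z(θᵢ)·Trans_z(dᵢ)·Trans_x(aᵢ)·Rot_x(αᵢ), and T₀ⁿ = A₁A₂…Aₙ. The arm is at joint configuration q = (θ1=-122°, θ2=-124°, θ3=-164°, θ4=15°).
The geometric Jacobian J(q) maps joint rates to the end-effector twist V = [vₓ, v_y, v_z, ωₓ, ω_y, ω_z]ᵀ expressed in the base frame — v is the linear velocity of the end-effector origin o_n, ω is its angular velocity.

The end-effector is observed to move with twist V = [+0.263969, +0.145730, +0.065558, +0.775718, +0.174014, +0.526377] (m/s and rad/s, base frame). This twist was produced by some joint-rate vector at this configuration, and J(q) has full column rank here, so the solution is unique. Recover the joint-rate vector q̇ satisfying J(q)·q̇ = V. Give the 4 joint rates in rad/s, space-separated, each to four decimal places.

0.9750 0.3580 0.7140 0.2160

o_n = [-0.0789, -0.4502, 0.5416]
J₁: ẑ×o_n = [0.4502, -0.0789, 0.0000], ω = ẑ
J2: z=[0.8480, -0.5299, 0.0000] o=[-0.2491, -0.3986, 0.5700] → [0.0151, 0.0241, 0.0464, 0.8480, -0.5299, 0.0000]
J3: z=[0.4393, 0.7031, -0.5592] o=[0.1010, -0.3668, 0.8850] → [-0.2882, 0.2515, 0.0898, 0.4393, 0.7031, -0.5592]
J4: z=[0.7335, -0.6401, -0.2285] o=[0.0025, -0.4256, 0.7336] → [0.1173, 0.1595, -0.0701, 0.7335, -0.6401, -0.2285]
q̇ = J⁺·V = [0.9750, 0.3580, 0.7140, 0.2160]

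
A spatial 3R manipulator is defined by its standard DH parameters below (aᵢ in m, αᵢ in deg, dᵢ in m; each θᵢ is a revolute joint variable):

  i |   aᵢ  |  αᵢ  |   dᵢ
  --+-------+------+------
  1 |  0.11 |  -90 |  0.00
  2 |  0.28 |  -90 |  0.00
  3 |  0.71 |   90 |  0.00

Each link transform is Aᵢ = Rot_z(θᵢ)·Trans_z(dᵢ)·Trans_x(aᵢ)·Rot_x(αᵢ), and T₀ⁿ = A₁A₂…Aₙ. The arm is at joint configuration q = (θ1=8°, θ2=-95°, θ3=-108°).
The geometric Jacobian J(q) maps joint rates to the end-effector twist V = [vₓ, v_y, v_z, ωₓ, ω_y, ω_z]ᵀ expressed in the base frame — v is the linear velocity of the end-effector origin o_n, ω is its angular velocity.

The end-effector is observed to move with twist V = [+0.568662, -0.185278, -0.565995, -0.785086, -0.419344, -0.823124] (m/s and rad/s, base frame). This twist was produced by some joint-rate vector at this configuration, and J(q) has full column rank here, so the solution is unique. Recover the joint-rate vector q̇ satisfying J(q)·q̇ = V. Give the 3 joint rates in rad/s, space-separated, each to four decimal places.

o_n = [0.0097, 0.6833, 0.0604]
J₁: ẑ×o_n = [-0.6833, 0.0097, 0.0000], ω = ẑ
J2: z=[-0.1392, 0.9903, 0.0000] o=[0.1089, 0.0153, 0.0000] → [0.0598, 0.0084, 0.0053, -0.1392, 0.9903, 0.0000]
J3: z=[0.9865, 0.1386, 0.0872] o=[0.0848, 0.0119, 0.2789] → [-0.0888, 0.2091, 0.6727, 0.9865, 0.1386, 0.0872]
q̇ = J⁺·V = [-0.7500, -0.3060, -0.8390]

-0.7500 -0.3060 -0.8390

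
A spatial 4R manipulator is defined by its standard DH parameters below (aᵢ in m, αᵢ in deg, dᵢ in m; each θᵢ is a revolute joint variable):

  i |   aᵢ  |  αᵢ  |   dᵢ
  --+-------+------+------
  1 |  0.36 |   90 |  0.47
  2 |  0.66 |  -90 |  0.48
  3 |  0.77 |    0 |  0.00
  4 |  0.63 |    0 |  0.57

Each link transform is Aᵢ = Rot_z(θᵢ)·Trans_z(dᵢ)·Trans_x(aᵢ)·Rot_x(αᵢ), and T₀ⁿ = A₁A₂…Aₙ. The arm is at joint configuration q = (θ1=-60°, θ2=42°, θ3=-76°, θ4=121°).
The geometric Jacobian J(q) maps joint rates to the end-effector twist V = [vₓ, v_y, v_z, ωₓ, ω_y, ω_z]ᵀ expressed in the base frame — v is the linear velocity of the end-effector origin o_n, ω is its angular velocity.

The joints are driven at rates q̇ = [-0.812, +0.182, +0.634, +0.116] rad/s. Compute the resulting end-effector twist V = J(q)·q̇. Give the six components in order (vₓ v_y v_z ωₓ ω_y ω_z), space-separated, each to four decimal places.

o_n = [-0.2077, -1.2036, 1.7579]
J₁: ẑ×o_n = [1.2036, -0.2077, 0.0000], ω = ẑ
J2: z=[-0.8660, -0.5000, 0.0000] o=[0.1800, -0.3118, 0.4700] → [-0.6440, 1.1154, 0.5786, -0.8660, -0.5000, 0.0000]
J3: z=[-0.3346, 0.5795, 0.7431] o=[0.0095, -0.9765, 0.9116] → [0.6592, 0.1217, 0.2018, -0.3346, 0.5795, 0.7431]
J4: z=[-0.3346, 0.5795, 0.7431] o=[-0.5683, -1.4700, 1.0363] → [0.2203, 0.5094, -0.2981, -0.3346, 0.5795, 0.7431]
V = J·q̇ = [-0.6511, 0.5079, 0.1987, -0.4085, 0.3436, -0.2546]

-0.6511 0.5079 0.1987 -0.4085 0.3436 -0.2546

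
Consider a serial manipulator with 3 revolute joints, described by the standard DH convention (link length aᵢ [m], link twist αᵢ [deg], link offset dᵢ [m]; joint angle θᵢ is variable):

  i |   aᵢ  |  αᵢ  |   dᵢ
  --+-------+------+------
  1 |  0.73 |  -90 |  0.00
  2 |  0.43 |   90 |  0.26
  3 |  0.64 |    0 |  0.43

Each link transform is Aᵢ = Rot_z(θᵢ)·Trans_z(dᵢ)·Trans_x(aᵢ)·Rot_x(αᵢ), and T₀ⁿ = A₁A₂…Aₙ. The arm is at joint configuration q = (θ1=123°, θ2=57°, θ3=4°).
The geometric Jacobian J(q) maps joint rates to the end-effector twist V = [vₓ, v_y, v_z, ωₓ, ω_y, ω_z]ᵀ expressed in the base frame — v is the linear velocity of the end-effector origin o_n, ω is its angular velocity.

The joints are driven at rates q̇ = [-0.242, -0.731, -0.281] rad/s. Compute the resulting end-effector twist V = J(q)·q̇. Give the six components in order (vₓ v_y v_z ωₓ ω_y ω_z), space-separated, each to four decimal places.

0.1825 0.7915 0.6785 0.7414 0.2005 -0.3950

o_n = [-1.1664, 1.2368, -0.6619]
J₁: ẑ×o_n = [-1.2368, -1.1664, 0.0000], ω = ẑ
J2: z=[-0.8387, -0.5446, 0.0000] o=[-0.3976, 0.6122, 0.0000] → [0.3605, -0.5551, -0.9425, -0.8387, -0.5446, 0.0000]
J3: z=[-0.4568, 0.7034, 0.5446] o=[-0.7432, 0.6670, -0.3606] → [-0.5222, -0.3681, 0.0374, -0.4568, 0.7034, 0.5446]
V = J·q̇ = [0.1825, 0.7915, 0.6785, 0.7414, 0.2005, -0.3950]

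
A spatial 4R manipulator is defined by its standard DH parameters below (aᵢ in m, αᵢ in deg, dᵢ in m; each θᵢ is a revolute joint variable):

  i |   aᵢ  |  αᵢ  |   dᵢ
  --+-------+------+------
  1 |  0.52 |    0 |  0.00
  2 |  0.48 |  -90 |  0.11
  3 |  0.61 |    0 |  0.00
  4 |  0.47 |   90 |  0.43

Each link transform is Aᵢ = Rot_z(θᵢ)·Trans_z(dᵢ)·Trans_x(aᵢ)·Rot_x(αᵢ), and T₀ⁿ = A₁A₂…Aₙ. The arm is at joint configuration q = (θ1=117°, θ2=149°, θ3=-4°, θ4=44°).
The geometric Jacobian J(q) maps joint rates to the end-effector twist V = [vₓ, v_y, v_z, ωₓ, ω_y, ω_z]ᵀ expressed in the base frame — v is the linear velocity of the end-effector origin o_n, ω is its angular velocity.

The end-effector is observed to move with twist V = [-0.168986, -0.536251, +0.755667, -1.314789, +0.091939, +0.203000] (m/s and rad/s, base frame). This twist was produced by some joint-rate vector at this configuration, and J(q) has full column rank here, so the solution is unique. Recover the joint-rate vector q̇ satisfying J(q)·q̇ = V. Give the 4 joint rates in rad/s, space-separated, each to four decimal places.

0.9540 -0.7510 -0.4620 -0.8560

o_n = [0.0918, -1.0117, -0.1496]
J₁: ẑ×o_n = [1.0117, 0.0918, -0.0000], ω = ẑ
J2: z=[0.0000, 0.0000, 1.0000] o=[-0.2361, 0.4633, 0.0000] → [1.4750, 0.3279, -0.0000, 0.0000, 0.0000, 1.0000]
J3: z=[0.9976, -0.0698, 0.0000] o=[-0.2696, -0.0155, 0.1100] → [0.0181, 0.2589, -0.9686, 0.9976, -0.0698, 0.0000]
J4: z=[0.9976, -0.0698, 0.0000] o=[-0.3120, -0.6225, 0.1526] → [0.0211, 0.3014, -0.3600, 0.9976, -0.0698, 0.0000]
q̇ = J⁺·V = [0.9540, -0.7510, -0.4620, -0.8560]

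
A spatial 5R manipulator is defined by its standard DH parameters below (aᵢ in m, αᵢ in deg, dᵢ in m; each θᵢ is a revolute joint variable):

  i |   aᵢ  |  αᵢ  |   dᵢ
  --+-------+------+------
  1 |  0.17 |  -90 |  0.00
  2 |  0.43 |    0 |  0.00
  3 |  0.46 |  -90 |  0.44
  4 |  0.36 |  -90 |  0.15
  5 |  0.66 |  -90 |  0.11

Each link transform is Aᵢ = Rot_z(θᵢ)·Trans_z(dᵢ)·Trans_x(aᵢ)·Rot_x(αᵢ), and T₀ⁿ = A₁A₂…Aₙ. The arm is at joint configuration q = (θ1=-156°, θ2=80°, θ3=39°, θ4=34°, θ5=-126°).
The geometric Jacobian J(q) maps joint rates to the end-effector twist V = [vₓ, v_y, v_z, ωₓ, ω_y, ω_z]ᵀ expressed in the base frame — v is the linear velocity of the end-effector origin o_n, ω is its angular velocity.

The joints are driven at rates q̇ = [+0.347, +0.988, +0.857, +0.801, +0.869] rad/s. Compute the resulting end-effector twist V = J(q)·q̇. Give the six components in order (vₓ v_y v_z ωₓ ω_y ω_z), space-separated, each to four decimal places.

0.7515 0.7478 1.2456 0.8822 -0.8382 1.1603

o_n = [0.6374, -0.1151, -0.4201]
J₁: ẑ×o_n = [0.1151, 0.6374, -0.0000], ω = ẑ
J2: z=[0.4067, -0.9135, 0.0000] o=[-0.1553, -0.0691, 0.0000] → [0.3838, 0.1709, 0.7055, 0.4067, -0.9135, 0.0000]
J3: z=[0.4067, -0.9135, 0.0000] o=[-0.2235, -0.0995, -0.4235] → [-0.0030, -0.0013, 0.7802, 0.4067, -0.9135, 0.0000]
J4: z=[0.7990, 0.3557, 0.4848] o=[0.1592, -0.4108, -0.8258] → [0.0010, -0.0923, 0.0661, 0.7990, 0.3557, 0.4848]
J5: z=[-0.5849, 0.6471, 0.4891] o=[0.3293, -0.1147, -1.0141] → [0.3846, 0.4981, -0.1991, -0.5849, 0.6471, 0.4891]
V = J·q̇ = [0.7515, 0.7478, 1.2456, 0.8822, -0.8382, 1.1603]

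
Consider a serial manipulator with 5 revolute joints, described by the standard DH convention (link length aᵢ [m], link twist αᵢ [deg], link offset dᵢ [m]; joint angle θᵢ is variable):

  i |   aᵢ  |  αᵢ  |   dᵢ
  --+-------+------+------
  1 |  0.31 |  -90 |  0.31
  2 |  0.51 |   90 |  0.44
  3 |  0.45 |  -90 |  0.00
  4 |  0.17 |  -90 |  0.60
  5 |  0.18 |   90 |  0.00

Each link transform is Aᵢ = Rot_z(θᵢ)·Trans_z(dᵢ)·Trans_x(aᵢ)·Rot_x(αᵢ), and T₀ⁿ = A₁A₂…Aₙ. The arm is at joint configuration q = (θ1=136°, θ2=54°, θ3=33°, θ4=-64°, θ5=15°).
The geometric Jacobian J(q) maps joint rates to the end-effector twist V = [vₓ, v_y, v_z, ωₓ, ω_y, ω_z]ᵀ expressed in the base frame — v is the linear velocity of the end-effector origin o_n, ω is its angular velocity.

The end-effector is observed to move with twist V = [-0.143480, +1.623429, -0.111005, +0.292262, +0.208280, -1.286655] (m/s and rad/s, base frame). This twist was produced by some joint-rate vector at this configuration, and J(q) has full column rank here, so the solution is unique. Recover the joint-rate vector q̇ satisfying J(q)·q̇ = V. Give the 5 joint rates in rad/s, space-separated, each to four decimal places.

o_n = [-1.5594, -0.2058, -0.0847]
J₁: ẑ×o_n = [0.2058, -1.5594, 0.0000], ω = ẑ
J2: z=[-0.6947, -0.7193, 0.0000] o=[-0.2230, 0.2153, 0.3100] → [0.2839, -0.2742, -0.6688, -0.6947, -0.7193, 0.0000]
J3: z=[-0.5820, 0.5620, 0.5878] o=[-0.7443, 0.1071, -0.1026] → [0.1940, -0.4687, 0.6402, -0.5820, 0.5620, 0.5878]
J4: z=[-0.3523, -0.8257, 0.4406] o=[-1.0741, 0.0849, -0.4079] → [-0.1388, -0.1000, -0.2983, -0.3523, -0.8257, 0.4406]
J5: z=[-0.4037, -0.2907, -0.8675] o=[-1.4290, -0.3283, -0.1043] → [0.1006, 0.1210, -0.0874, -0.4037, -0.2907, -0.8675]
q̇ = J⁺·V = [-0.9520, 0.1450, -0.2870, -0.5440, -0.0850]

-0.9520 0.1450 -0.2870 -0.5440 -0.0850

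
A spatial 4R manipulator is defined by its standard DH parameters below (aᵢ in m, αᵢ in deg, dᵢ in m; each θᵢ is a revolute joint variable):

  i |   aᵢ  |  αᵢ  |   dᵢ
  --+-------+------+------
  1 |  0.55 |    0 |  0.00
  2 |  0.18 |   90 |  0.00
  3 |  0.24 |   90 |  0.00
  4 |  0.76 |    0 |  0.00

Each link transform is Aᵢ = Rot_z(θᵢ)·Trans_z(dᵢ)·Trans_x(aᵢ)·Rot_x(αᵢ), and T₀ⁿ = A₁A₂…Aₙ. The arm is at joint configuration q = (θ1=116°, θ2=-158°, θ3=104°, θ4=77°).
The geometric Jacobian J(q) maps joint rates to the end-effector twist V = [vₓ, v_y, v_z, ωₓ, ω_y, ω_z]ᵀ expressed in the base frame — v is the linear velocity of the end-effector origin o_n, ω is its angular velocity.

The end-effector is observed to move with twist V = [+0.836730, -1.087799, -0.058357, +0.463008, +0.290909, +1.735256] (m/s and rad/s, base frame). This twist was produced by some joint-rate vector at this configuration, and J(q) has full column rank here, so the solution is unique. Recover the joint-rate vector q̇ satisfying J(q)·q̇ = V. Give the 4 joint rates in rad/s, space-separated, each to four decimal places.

o_n = [-0.6767, -0.1099, 0.3988]
J₁: ẑ×o_n = [0.1099, -0.6767, 0.0000], ω = ẑ
J2: z=[0.0000, 0.0000, 1.0000] o=[-0.2411, 0.4943, 0.0000] → [0.6042, -0.4356, 0.0000, 0.0000, 0.0000, 1.0000]
J3: z=[-0.6691, -0.7431, 0.0000] o=[-0.1073, 0.3739, 0.0000] → [-0.2963, 0.2668, -0.0994, -0.6691, -0.7431, 0.0000]
J4: z=[0.7211, -0.6493, 0.2419] o=[-0.1505, 0.4127, 0.2329] → [0.0187, -0.2469, -0.7185, 0.7211, -0.6493, 0.2419]
q̇ = J⁺·V = [0.7040, 0.9940, -0.5260, 0.1540]

0.7040 0.9940 -0.5260 0.1540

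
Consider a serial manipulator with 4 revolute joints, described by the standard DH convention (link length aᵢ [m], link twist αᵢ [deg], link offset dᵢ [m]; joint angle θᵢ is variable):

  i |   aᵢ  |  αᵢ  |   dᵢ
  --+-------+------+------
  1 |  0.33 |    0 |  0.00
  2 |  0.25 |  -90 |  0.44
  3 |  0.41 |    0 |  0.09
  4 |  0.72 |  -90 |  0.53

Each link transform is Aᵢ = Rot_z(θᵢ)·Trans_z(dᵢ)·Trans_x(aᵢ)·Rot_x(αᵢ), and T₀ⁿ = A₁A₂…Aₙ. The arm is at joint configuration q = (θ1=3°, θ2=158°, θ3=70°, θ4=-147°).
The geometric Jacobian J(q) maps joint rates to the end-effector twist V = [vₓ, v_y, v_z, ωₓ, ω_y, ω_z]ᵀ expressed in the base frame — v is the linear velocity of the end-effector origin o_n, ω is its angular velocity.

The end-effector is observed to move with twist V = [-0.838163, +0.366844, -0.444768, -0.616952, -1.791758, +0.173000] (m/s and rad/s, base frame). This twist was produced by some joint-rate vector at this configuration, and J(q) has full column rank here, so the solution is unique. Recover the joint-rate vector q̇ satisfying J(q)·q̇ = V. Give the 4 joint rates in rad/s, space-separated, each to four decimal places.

o_n = [-0.3944, -0.3892, 0.7563]
J₁: ẑ×o_n = [0.3892, -0.3944, 0.0000], ω = ẑ
J2: z=[0.0000, 0.0000, 1.0000] o=[0.3295, 0.0173, 0.0000] → [0.4064, -0.7240, 0.0000, 0.0000, 0.0000, 1.0000]
J3: z=[-0.3256, -0.9455, 0.0000] o=[0.0932, 0.0987, 0.4400] → [-0.2990, 0.1030, -0.3022, -0.3256, -0.9455, 0.0000]
J4: z=[-0.3256, -0.9455, 0.0000] o=[-0.0687, 0.0592, 0.0547] → [-0.6633, 0.2284, -0.1620, -0.3256, -0.9455, 0.0000]
q̇ = J⁺·V = [0.5540, -0.3810, 0.9830, 0.9120]

0.5540 -0.3810 0.9830 0.9120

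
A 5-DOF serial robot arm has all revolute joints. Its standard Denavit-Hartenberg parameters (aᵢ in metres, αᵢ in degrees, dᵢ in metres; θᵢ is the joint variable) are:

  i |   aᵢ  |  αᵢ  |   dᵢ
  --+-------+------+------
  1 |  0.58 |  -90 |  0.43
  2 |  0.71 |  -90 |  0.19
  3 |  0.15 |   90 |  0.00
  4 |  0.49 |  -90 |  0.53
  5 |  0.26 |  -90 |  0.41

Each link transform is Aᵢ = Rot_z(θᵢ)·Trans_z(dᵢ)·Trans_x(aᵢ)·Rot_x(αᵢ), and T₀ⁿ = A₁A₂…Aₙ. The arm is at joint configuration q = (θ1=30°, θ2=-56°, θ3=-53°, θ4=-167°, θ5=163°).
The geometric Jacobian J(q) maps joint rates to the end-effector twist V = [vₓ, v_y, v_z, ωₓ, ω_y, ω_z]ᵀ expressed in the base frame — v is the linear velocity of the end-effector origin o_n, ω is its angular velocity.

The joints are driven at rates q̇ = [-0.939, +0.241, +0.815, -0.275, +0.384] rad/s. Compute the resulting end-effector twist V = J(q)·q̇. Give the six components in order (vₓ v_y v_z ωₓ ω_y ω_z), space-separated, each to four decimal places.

0.6248 0.2412 0.0947 0.3758 0.3838 -0.9603

o_n = [0.1124, 0.6063, 0.9753]
J₁: ẑ×o_n = [-0.6063, 0.1124, 0.0000], ω = ẑ
J2: z=[-0.5000, 0.8660, 0.0000] o=[0.5023, 0.2900, 0.4300] → [0.4723, 0.2727, 0.1795, -0.5000, 0.8660, 0.0000]
J3: z=[0.7180, 0.4145, -0.5592] o=[0.7511, 0.6531, 1.0186] → [-0.0441, 0.3883, 0.2312, 0.7180, 0.4145, -0.5592]
J4: z=[-0.6877, 0.2979, -0.6621] o=[0.7349, 0.7820, 1.0935] → [-0.1516, 0.3310, 0.3063, -0.6877, 0.2979, -0.6621]
J5: z=[-0.7238, -0.2105, 0.6571] o=[0.3429, 0.4837, 0.5660] → [-0.1667, 0.1448, -0.1372, -0.7238, -0.2105, 0.6571]
V = J·q̇ = [0.6248, 0.2412, 0.0947, 0.3758, 0.3838, -0.9603]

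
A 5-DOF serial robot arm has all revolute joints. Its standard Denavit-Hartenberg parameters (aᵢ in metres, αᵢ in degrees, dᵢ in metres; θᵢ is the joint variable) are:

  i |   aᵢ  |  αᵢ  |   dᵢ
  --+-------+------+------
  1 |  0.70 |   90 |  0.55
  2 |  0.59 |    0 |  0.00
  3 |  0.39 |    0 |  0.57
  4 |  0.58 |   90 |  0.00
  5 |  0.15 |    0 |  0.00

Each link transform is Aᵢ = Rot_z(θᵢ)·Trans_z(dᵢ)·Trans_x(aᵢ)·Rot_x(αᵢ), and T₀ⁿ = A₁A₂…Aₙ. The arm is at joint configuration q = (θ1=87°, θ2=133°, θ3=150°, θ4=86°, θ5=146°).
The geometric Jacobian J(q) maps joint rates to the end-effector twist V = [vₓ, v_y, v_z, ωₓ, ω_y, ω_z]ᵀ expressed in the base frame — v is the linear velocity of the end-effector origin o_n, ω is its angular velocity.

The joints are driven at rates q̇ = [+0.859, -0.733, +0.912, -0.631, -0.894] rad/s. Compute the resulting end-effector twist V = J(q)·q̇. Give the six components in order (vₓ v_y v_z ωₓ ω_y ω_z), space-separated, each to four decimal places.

o_n = [0.6967, 0.8000, 0.6728]
J₁: ẑ×o_n = [-0.8000, 0.6967, 0.0000], ω = ẑ
J2: z=[0.9986, -0.0523, 0.0000] o=[0.0366, 0.6990, 0.5500] → [-0.0064, -0.1226, 0.1354, 0.9986, -0.0523, 0.0000]
J3: z=[0.9986, -0.0523, 0.0000] o=[0.0156, 0.2972, 0.9815] → [0.0162, 0.3083, 0.5378, 0.9986, -0.0523, 0.0000]
J4: z=[0.9986, -0.0523, 0.0000] o=[0.5894, 0.3550, 0.6015] → [-0.0037, -0.0712, 0.4500, 0.9986, -0.0523, 0.0000]
J5: z=[0.0082, 0.1562, -0.9877] o=[0.6194, 0.9271, 0.6922] → [-0.1285, -0.0762, -0.0131, 0.0082, 0.1562, -0.9877]
V = J·q̇ = [-0.5505, 1.0826, 0.1190, -0.4587, -0.1160, 1.7420]

-0.5505 1.0826 0.1190 -0.4587 -0.1160 1.7420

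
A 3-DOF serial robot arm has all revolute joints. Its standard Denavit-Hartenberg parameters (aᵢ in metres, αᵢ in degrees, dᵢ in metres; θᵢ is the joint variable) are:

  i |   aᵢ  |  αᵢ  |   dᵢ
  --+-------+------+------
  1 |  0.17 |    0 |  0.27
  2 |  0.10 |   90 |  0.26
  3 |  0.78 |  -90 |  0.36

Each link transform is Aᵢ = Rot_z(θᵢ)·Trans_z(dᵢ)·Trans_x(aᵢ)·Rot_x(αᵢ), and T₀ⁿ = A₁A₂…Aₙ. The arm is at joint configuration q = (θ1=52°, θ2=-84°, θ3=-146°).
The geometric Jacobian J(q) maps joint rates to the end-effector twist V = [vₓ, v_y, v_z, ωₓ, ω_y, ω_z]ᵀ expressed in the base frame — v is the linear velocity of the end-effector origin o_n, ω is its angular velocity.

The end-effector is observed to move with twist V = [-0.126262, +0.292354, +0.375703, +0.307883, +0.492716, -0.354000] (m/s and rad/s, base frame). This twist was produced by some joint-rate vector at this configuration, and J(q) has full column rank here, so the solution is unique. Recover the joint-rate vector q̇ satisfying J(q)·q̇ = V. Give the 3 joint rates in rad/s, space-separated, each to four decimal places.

o_n = [-0.5497, 0.1183, 0.0938]
J₁: ẑ×o_n = [-0.1183, -0.5497, 0.0000], ω = ẑ
J2: z=[0.0000, 0.0000, 1.0000] o=[0.1047, 0.1340, 0.2700] → [0.0156, -0.6544, 0.0000, 0.0000, 0.0000, 1.0000]
J3: z=[-0.5299, -0.8480, 0.0000] o=[0.1895, 0.0810, 0.5300] → [0.3699, -0.2311, -0.6466, -0.5299, -0.8480, 0.0000]
q̇ = J⁺·V = [-0.7030, 0.3490, -0.5810]

-0.7030 0.3490 -0.5810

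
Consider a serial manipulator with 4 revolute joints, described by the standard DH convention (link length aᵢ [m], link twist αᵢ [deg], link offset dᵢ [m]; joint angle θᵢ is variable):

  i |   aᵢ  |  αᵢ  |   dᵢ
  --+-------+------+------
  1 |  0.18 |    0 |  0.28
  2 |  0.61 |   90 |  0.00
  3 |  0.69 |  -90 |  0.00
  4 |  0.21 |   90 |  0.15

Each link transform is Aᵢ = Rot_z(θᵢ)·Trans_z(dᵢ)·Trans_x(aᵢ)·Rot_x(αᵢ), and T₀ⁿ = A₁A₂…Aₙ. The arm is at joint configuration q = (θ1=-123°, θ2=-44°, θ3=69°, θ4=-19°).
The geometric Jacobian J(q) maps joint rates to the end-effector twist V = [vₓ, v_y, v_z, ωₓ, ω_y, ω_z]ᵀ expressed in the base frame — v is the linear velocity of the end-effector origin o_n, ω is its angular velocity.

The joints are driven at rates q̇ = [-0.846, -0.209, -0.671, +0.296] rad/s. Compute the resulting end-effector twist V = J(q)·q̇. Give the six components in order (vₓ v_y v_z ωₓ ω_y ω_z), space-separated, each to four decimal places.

o_n = [-0.8816, -0.2617, 1.1633]
J₁: ẑ×o_n = [0.2617, -0.8816, 0.0000], ω = ẑ
J2: z=[0.0000, 0.0000, 1.0000] o=[-0.0980, -0.1510, 0.2800] → [0.1107, -0.7836, 0.0000, 0.0000, 0.0000, 1.0000]
J3: z=[-0.2250, 0.9744, 0.0000] o=[-0.6924, -0.2882, 0.2800] → [0.8607, 0.1987, 0.1784, -0.2250, 0.9744, 0.0000]
J4: z=[0.9097, 0.2100, 0.3584] o=[-0.9333, -0.3438, 0.9242] → [0.0208, -0.1990, 0.0638, 0.9097, 0.2100, 0.3584]
V = J·q̇ = [-0.8159, 0.7174, -0.1008, 0.4202, -0.5916, -0.9489]

-0.8159 0.7174 -0.1008 0.4202 -0.5916 -0.9489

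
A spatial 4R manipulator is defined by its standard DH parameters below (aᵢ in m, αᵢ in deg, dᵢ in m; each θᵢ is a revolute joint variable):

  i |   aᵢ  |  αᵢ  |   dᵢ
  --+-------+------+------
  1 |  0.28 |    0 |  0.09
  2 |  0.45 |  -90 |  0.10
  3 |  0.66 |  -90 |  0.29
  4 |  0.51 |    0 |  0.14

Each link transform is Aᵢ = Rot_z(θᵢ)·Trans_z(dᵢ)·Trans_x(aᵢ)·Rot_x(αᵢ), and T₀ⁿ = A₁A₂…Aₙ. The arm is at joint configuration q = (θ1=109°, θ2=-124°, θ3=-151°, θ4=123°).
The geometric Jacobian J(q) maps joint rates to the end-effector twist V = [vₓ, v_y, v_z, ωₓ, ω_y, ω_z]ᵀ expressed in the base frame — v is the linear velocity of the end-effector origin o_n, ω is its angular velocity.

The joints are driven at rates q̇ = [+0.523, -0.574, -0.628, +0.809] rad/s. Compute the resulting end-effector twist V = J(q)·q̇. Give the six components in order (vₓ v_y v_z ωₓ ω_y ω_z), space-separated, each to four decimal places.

o_n = [0.0505, 0.0842, 0.4978]
J₁: ẑ×o_n = [-0.0842, 0.0505, 0.0000], ω = ẑ
J2: z=[0.0000, 0.0000, 1.0000] o=[-0.0912, 0.2647, 0.0900] → [0.1805, 0.1417, -0.0000, 0.0000, 0.0000, 1.0000]
J3: z=[0.2588, 0.9659, 0.0000] o=[0.3435, 0.1483, 0.1900] → [0.2973, -0.0797, 0.2664, 0.2588, 0.9659, 0.0000]
J4: z=[0.4683, -0.1255, 0.8746] o=[-0.1390, 0.5778, 0.5100] → [0.4332, 0.1715, -0.2074, 0.4683, -0.1255, 0.8746]
V = J·q̇ = [0.0161, 0.1338, -0.3351, 0.2163, -0.7081, 0.6566]

0.0161 0.1338 -0.3351 0.2163 -0.7081 0.6566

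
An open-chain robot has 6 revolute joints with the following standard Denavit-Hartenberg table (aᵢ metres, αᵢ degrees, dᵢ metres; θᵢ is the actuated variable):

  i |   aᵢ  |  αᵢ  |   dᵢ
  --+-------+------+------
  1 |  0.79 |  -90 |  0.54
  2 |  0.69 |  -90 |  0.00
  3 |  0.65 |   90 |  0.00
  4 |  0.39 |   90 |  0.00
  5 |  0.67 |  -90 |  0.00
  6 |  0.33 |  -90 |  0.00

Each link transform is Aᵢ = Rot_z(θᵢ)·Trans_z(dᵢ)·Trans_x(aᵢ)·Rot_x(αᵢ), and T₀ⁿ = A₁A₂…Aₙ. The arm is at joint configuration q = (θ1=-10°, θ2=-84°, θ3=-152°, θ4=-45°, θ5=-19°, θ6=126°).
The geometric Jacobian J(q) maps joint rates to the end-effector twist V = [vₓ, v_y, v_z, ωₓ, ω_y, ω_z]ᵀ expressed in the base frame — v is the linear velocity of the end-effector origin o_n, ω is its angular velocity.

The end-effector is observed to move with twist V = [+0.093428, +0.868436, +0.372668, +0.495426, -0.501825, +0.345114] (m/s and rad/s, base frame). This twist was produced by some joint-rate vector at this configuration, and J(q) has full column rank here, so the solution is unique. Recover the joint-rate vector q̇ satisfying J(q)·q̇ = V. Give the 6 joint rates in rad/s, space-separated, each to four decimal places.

0.2950 -0.3320 0.7110 -0.0080 0.1960 0.0250

o_n = [0.4699, 0.7391, 0.0828]
J₁: ẑ×o_n = [-0.7391, 0.4699, 0.0000], ω = ẑ
J2: z=[0.1736, 0.9848, 0.0000] o=[0.7780, -0.1372, 0.5400] → [-0.4503, 0.0794, 0.4555, 0.1736, 0.9848, 0.0000]
J3: z=[0.9794, -0.1727, -0.1045] o=[0.8490, -0.1497, 1.2262] → [0.2904, 1.1595, 0.8051, 0.9794, -0.1727, -0.1045]
J4: z=[-0.2016, -0.8610, -0.4669] o=[0.8429, 0.1612, 0.6554] → [0.7629, 0.0587, -0.4377, -0.2016, -0.8610, -0.4669]
J5: z=[-0.6859, -0.2161, 0.6948] o=[0.5703, 0.3408, 0.4421] → [-0.1991, -0.3162, -0.2949, -0.6859, -0.2161, 0.6948]
J6: z=[-0.4183, -0.6642, -0.6195] o=[0.1713, 0.8202, 0.1974] → [0.0259, -0.2330, 0.2323, -0.4183, -0.6642, -0.6195]
q̇ = J⁺·V = [0.2950, -0.3320, 0.7110, -0.0080, 0.1960, 0.0250]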